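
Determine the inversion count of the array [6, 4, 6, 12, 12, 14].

Finding inversions in [6, 4, 6, 12, 12, 14]:

(0, 1): arr[0]=6 > arr[1]=4

Total inversions: 1

The array has 1 inversion(s): (0,1). Each pair (i,j) satisfies i < j and arr[i] > arr[j].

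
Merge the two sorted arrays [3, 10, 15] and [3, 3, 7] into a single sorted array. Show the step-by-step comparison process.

Merging process:

Compare 3 vs 3: take 3 from left. Merged: [3]
Compare 10 vs 3: take 3 from right. Merged: [3, 3]
Compare 10 vs 3: take 3 from right. Merged: [3, 3, 3]
Compare 10 vs 7: take 7 from right. Merged: [3, 3, 3, 7]
Append remaining from left: [10, 15]. Merged: [3, 3, 3, 7, 10, 15]

Final merged array: [3, 3, 3, 7, 10, 15]
Total comparisons: 4

The merged array is [3, 3, 3, 7, 10, 15], requiring 4 comparisons. The merge step runs in O(n) time where n is the total number of elements.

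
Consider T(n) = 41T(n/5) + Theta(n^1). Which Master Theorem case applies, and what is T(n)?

Master Theorem for T(n) = 41T(n/5) + O(n^1):

a = 41, b = 5, c = 1
log_b(a) = log_5(41) = 2.3074

Case 1: c = 1 < log_5(41) = 2.3074
T(n) = O(n^(log_5 41))

For T(n) = 41T(n/5) + O(n^1): log_5(41) = 2.3074. This is Case 1 of the Master Theorem (c < log_b(a), work dominated by leaves), giving O(n^(log_5 41)).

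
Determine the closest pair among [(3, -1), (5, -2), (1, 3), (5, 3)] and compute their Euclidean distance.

Computing all pairwise distances among 4 points:

d((3, -1), (5, -2)) = 2.2361 <-- minimum
d((3, -1), (1, 3)) = 4.4721
d((3, -1), (5, 3)) = 4.4721
d((5, -2), (1, 3)) = 6.4031
d((5, -2), (5, 3)) = 5.0
d((1, 3), (5, 3)) = 4.0

Closest pair: (3, -1) and (5, -2) with distance 2.2361

The closest pair is (3, -1) and (5, -2) with Euclidean distance 2.2361. For 4 points, brute-force pairwise comparison is shown above. For large n, the divide-and-conquer algorithm (sort by x, recurse on halves, check the dividing strip) achieves O(n log n).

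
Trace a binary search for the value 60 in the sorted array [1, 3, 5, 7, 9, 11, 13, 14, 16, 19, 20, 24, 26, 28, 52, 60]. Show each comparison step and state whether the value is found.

Binary search for 60 in [1, 3, 5, 7, 9, 11, 13, 14, 16, 19, 20, 24, 26, 28, 52, 60]:

lo=0, hi=15, mid=7, arr[mid]=14 -> 14 < 60, search right half
lo=8, hi=15, mid=11, arr[mid]=24 -> 24 < 60, search right half
lo=12, hi=15, mid=13, arr[mid]=28 -> 28 < 60, search right half
lo=14, hi=15, mid=14, arr[mid]=52 -> 52 < 60, search right half
lo=15, hi=15, mid=15, arr[mid]=60 -> Found target at index 15!

Binary search finds 60 at index 15 after 5 comparisons. The search repeatedly halves the search space by comparing with the middle element.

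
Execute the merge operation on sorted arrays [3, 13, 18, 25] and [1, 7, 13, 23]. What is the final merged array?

Merging process:

Compare 3 vs 1: take 1 from right. Merged: [1]
Compare 3 vs 7: take 3 from left. Merged: [1, 3]
Compare 13 vs 7: take 7 from right. Merged: [1, 3, 7]
Compare 13 vs 13: take 13 from left. Merged: [1, 3, 7, 13]
Compare 18 vs 13: take 13 from right. Merged: [1, 3, 7, 13, 13]
Compare 18 vs 23: take 18 from left. Merged: [1, 3, 7, 13, 13, 18]
Compare 25 vs 23: take 23 from right. Merged: [1, 3, 7, 13, 13, 18, 23]
Append remaining from left: [25]. Merged: [1, 3, 7, 13, 13, 18, 23, 25]

Final merged array: [1, 3, 7, 13, 13, 18, 23, 25]
Total comparisons: 7

The merged array is [1, 3, 7, 13, 13, 18, 23, 25], requiring 7 comparisons. The merge step runs in O(n) time where n is the total number of elements.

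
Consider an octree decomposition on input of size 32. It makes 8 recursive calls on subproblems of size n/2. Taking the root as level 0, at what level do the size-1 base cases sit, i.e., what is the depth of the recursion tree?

For divide and conquer with division factor 2:

Problem sizes at each level:
Level 0: 32
Level 1: 16
Level 2: 8
Level 3: 4
Level 4: 2
Level 5: 1

The root is level 0 and the size-1 base case is level 5 (the tree spans levels 0 through 5, i.e. 6 levels counting the root), so the depth is the number of divisions: log_2(32) = 5

The recursion tree depth is log_2(32) = 5. At each level, the problem size is divided by 2, so it takes 5 divisions to reduce to a base case of size 1. The algorithm makes 8 recursive calls at each level.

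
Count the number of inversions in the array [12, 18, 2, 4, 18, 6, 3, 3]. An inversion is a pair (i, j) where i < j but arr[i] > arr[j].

Finding inversions in [12, 18, 2, 4, 18, 6, 3, 3]:

(0, 2): arr[0]=12 > arr[2]=2
(0, 3): arr[0]=12 > arr[3]=4
(0, 5): arr[0]=12 > arr[5]=6
(0, 6): arr[0]=12 > arr[6]=3
(0, 7): arr[0]=12 > arr[7]=3
(1, 2): arr[1]=18 > arr[2]=2
(1, 3): arr[1]=18 > arr[3]=4
(1, 5): arr[1]=18 > arr[5]=6
(1, 6): arr[1]=18 > arr[6]=3
(1, 7): arr[1]=18 > arr[7]=3
(3, 6): arr[3]=4 > arr[6]=3
(3, 7): arr[3]=4 > arr[7]=3
(4, 5): arr[4]=18 > arr[5]=6
(4, 6): arr[4]=18 > arr[6]=3
(4, 7): arr[4]=18 > arr[7]=3
(5, 6): arr[5]=6 > arr[6]=3
(5, 7): arr[5]=6 > arr[7]=3

Total inversions: 17

The array has 17 inversion(s): (0,2), (0,3), (0,5), (0,6), (0,7), (1,2), (1,3), (1,5), (1,6), (1,7), (3,6), (3,7), (4,5), (4,6), (4,7), (5,6), (5,7). Each pair (i,j) satisfies i < j and arr[i] > arr[j].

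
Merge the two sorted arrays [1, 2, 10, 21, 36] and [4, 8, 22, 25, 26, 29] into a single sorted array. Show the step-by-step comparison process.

Merging process:

Compare 1 vs 4: take 1 from left. Merged: [1]
Compare 2 vs 4: take 2 from left. Merged: [1, 2]
Compare 10 vs 4: take 4 from right. Merged: [1, 2, 4]
Compare 10 vs 8: take 8 from right. Merged: [1, 2, 4, 8]
Compare 10 vs 22: take 10 from left. Merged: [1, 2, 4, 8, 10]
Compare 21 vs 22: take 21 from left. Merged: [1, 2, 4, 8, 10, 21]
Compare 36 vs 22: take 22 from right. Merged: [1, 2, 4, 8, 10, 21, 22]
Compare 36 vs 25: take 25 from right. Merged: [1, 2, 4, 8, 10, 21, 22, 25]
Compare 36 vs 26: take 26 from right. Merged: [1, 2, 4, 8, 10, 21, 22, 25, 26]
Compare 36 vs 29: take 29 from right. Merged: [1, 2, 4, 8, 10, 21, 22, 25, 26, 29]
Append remaining from left: [36]. Merged: [1, 2, 4, 8, 10, 21, 22, 25, 26, 29, 36]

Final merged array: [1, 2, 4, 8, 10, 21, 22, 25, 26, 29, 36]
Total comparisons: 10

The merged array is [1, 2, 4, 8, 10, 21, 22, 25, 26, 29, 36], requiring 10 comparisons. The merge step runs in O(n) time where n is the total number of elements.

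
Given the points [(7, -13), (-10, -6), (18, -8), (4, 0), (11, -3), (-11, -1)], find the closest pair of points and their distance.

Computing all pairwise distances among 6 points:

d((7, -13), (-10, -6)) = 18.3848
d((7, -13), (18, -8)) = 12.083
d((7, -13), (4, 0)) = 13.3417
d((7, -13), (11, -3)) = 10.7703
d((7, -13), (-11, -1)) = 21.6333
d((-10, -6), (18, -8)) = 28.0713
d((-10, -6), (4, 0)) = 15.2315
d((-10, -6), (11, -3)) = 21.2132
d((-10, -6), (-11, -1)) = 5.099 <-- minimum
d((18, -8), (4, 0)) = 16.1245
d((18, -8), (11, -3)) = 8.6023
d((18, -8), (-11, -1)) = 29.8329
d((4, 0), (11, -3)) = 7.6158
d((4, 0), (-11, -1)) = 15.0333
d((11, -3), (-11, -1)) = 22.0907

Closest pair: (-10, -6) and (-11, -1) with distance 5.099

The closest pair is (-10, -6) and (-11, -1) with Euclidean distance 5.099. For 6 points, brute-force pairwise comparison is shown above. For large n, the divide-and-conquer algorithm (sort by x, recurse on halves, check the dividing strip) achieves O(n log n).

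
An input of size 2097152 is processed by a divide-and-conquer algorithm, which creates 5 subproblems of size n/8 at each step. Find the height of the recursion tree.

For divide and conquer with division factor 8:

Problem sizes at each level:
Level 0: 2097152
Level 1: 262144
Level 2: 32768
Level 3: 4096
Level 4: 512
Level 5: 64
Level 6: 8
Level 7: 1

The root is level 0 and the size-1 base case is level 7 (the tree spans levels 0 through 7, i.e. 8 levels counting the root), so the depth is the number of divisions: log_8(2097152) = 7

The recursion tree depth is log_8(2097152) = 7. At each level, the problem size is divided by 8, so it takes 7 divisions to reduce to a base case of size 1. The algorithm makes 5 recursive calls at each level.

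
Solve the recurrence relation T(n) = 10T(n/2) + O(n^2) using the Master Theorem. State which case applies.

Master Theorem for T(n) = 10T(n/2) + O(n^2):

a = 10, b = 2, c = 2
log_b(a) = log_2(10) = 3.3219

Case 1: c = 2 < log_2(10) = 3.3219
T(n) = O(n^(log_2 10))

For T(n) = 10T(n/2) + O(n^2): log_2(10) = 3.3219. This is Case 1 of the Master Theorem (c < log_b(a), work dominated by leaves), giving O(n^(log_2 10)).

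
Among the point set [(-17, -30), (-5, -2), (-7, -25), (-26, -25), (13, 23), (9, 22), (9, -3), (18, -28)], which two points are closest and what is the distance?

Computing all pairwise distances among 8 points:

d((-17, -30), (-5, -2)) = 30.4631
d((-17, -30), (-7, -25)) = 11.1803
d((-17, -30), (-26, -25)) = 10.2956
d((-17, -30), (13, 23)) = 60.9016
d((-17, -30), (9, 22)) = 58.1378
d((-17, -30), (9, -3)) = 37.4833
d((-17, -30), (18, -28)) = 35.0571
d((-5, -2), (-7, -25)) = 23.0868
d((-5, -2), (-26, -25)) = 31.1448
d((-5, -2), (13, 23)) = 30.8058
d((-5, -2), (9, 22)) = 27.7849
d((-5, -2), (9, -3)) = 14.0357
d((-5, -2), (18, -28)) = 34.7131
d((-7, -25), (-26, -25)) = 19.0
d((-7, -25), (13, 23)) = 52.0
d((-7, -25), (9, 22)) = 49.6488
d((-7, -25), (9, -3)) = 27.2029
d((-7, -25), (18, -28)) = 25.1794
d((-26, -25), (13, 23)) = 61.8466
d((-26, -25), (9, 22)) = 58.6003
d((-26, -25), (9, -3)) = 41.3401
d((-26, -25), (18, -28)) = 44.1022
d((13, 23), (9, 22)) = 4.1231 <-- minimum
d((13, 23), (9, -3)) = 26.3059
d((13, 23), (18, -28)) = 51.2445
d((9, 22), (9, -3)) = 25.0
d((9, 22), (18, -28)) = 50.8035
d((9, -3), (18, -28)) = 26.5707

Closest pair: (13, 23) and (9, 22) with distance 4.1231

The closest pair is (13, 23) and (9, 22) with Euclidean distance 4.1231. For 8 points, brute-force pairwise comparison is shown above. For large n, the divide-and-conquer algorithm (sort by x, recurse on halves, check the dividing strip) achieves O(n log n).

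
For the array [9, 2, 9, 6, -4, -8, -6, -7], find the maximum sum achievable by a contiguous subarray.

Using Kadane's algorithm on [9, 2, 9, 6, -4, -8, -6, -7]:

Scanning through the array:
Position 1 (value 2): max_ending_here = 11, max_so_far = 11
Position 2 (value 9): max_ending_here = 20, max_so_far = 20
Position 3 (value 6): max_ending_here = 26, max_so_far = 26
Position 4 (value -4): max_ending_here = 22, max_so_far = 26
Position 5 (value -8): max_ending_here = 14, max_so_far = 26
Position 6 (value -6): max_ending_here = 8, max_so_far = 26
Position 7 (value -7): max_ending_here = 1, max_so_far = 26

Maximum subarray: [9, 2, 9, 6]
Maximum sum: 26

The maximum subarray is [9, 2, 9, 6] with sum 26. This subarray runs from index 0 to index 3.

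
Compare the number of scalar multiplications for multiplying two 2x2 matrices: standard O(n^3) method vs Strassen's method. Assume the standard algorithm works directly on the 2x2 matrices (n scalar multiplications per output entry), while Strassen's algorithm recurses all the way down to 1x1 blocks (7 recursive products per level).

Matrix multiplication for 2x2 matrices:

Standard algorithm: 2^3 = 8 multiplications
Strassen's algorithm: 7^(log2(2)) = 7^1 = 7 multiplications
Savings: 8 - 7 = 1 multiplications

Standard: 8 multiplications (2^3). Strassen: 7 multiplications (7^1). Strassen reduces 8 recursive multiplications to 7 at each level.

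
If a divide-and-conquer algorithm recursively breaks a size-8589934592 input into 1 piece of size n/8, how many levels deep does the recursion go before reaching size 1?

For divide and conquer with division factor 8:

Problem sizes at each level:
Level 0: 8589934592
Level 1: 1073741824
Level 2: 134217728
Level 3: 16777216
Level 4: 2097152
Level 5: 262144
Level 6: 32768
Level 7: 4096
Level 8: 512
Level 9: 64
Level 10: 8
Level 11: 1

The root is level 0 and the size-1 base case is level 11 (the tree spans levels 0 through 11, i.e. 12 levels counting the root), so the depth is the number of divisions: log_8(8589934592) = 11

The recursion tree depth is log_8(8589934592) = 11. At each level, the problem size is divided by 8, so it takes 11 divisions to reduce to a base case of size 1. The algorithm makes 1 recursive call at each level.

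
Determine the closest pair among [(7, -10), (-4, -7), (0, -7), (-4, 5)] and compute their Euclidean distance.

Computing all pairwise distances among 4 points:

d((7, -10), (-4, -7)) = 11.4018
d((7, -10), (0, -7)) = 7.6158
d((7, -10), (-4, 5)) = 18.6011
d((-4, -7), (0, -7)) = 4.0 <-- minimum
d((-4, -7), (-4, 5)) = 12.0
d((0, -7), (-4, 5)) = 12.6491

Closest pair: (-4, -7) and (0, -7) with distance 4.0

The closest pair is (-4, -7) and (0, -7) with Euclidean distance 4.0. For 4 points, brute-force pairwise comparison is shown above. For large n, the divide-and-conquer algorithm (sort by x, recurse on halves, check the dividing strip) achieves O(n log n).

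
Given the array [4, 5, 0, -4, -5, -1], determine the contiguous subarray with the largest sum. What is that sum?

Using Kadane's algorithm on [4, 5, 0, -4, -5, -1]:

Scanning through the array:
Position 1 (value 5): max_ending_here = 9, max_so_far = 9
Position 2 (value 0): max_ending_here = 9, max_so_far = 9
Position 3 (value -4): max_ending_here = 5, max_so_far = 9
Position 4 (value -5): max_ending_here = 0, max_so_far = 9
Position 5 (value -1): max_ending_here = -1, max_so_far = 9

Maximum subarray: [4, 5]
Maximum sum: 9

The maximum subarray is [4, 5] with sum 9. This subarray runs from index 0 to index 1.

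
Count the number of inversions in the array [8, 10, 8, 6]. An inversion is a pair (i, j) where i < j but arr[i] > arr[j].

Finding inversions in [8, 10, 8, 6]:

(0, 3): arr[0]=8 > arr[3]=6
(1, 2): arr[1]=10 > arr[2]=8
(1, 3): arr[1]=10 > arr[3]=6
(2, 3): arr[2]=8 > arr[3]=6

Total inversions: 4

The array has 4 inversion(s): (0,3), (1,2), (1,3), (2,3). Each pair (i,j) satisfies i < j and arr[i] > arr[j].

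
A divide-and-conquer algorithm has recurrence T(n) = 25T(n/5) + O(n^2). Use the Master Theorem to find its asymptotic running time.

Master Theorem for T(n) = 25T(n/5) + O(n^2):

a = 25, b = 5, c = 2
log_b(a) = log_5(25) = 2.0000

Case 2: c = 2 = log_5(25) = 2.0000
T(n) = O(n^2 log n) = O(n^2 log n)

For T(n) = 25T(n/5) + O(n^2): log_5(25) = 2.0000. This is Case 2 of the Master Theorem (c = log_b(a), equal work at all levels), giving O(n^2 log n).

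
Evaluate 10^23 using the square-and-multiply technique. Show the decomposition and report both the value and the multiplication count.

Computing 10^23 by squaring (build up from 10^1; each line after the first costs one multiplication):

10^1 = 10
10^2 = (10^1)^2 = 10^2 = 100
10^4 = (10^2)^2 = 100^2 = 10000
10^5 = 10 * 10^4 = 10 * 10000 = 100000
10^10 = (10^5)^2 = 100000^2 = 10000000000
10^11 = 10 * 10^10 = 10 * 10000000000 = 100000000000
10^22 = (10^11)^2 = 100000000000^2 = 10000000000000000000000
10^23 = 10 * 10^22 = 10 * 10000000000000000000000 = 100000000000000000000000

Result: 100000000000000000000000
Multiplications needed: 7 (7 lines after 10^1)

10^23 = 100000000000000000000000. Using exponentiation by squaring, this requires 7 multiplications. The key idea: if the exponent is even, square the half-power; if odd, multiply by the base once.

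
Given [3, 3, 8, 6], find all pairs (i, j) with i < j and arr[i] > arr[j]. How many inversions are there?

Finding inversions in [3, 3, 8, 6]:

(2, 3): arr[2]=8 > arr[3]=6

Total inversions: 1

The array has 1 inversion(s): (2,3). Each pair (i,j) satisfies i < j and arr[i] > arr[j].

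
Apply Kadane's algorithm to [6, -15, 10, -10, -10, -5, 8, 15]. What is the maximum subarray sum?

Using Kadane's algorithm on [6, -15, 10, -10, -10, -5, 8, 15]:

Scanning through the array:
Position 1 (value -15): max_ending_here = -9, max_so_far = 6
Position 2 (value 10): max_ending_here = 10, max_so_far = 10
Position 3 (value -10): max_ending_here = 0, max_so_far = 10
Position 4 (value -10): max_ending_here = -10, max_so_far = 10
Position 5 (value -5): max_ending_here = -5, max_so_far = 10
Position 6 (value 8): max_ending_here = 8, max_so_far = 10
Position 7 (value 15): max_ending_here = 23, max_so_far = 23

Maximum subarray: [8, 15]
Maximum sum: 23

The maximum subarray is [8, 15] with sum 23. This subarray runs from index 6 to index 7.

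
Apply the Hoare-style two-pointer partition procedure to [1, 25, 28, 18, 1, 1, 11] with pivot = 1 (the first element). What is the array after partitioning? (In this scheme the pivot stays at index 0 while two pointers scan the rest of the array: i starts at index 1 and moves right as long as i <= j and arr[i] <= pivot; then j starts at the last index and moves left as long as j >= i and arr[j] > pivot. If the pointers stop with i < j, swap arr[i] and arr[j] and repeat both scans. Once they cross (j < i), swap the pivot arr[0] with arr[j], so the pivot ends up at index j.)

Hoare-style two-pointer partition with pivot = 1:

Initial array: [1, 25, 28, 18, 1, 1, 11]

Pointers start at i = 1, j = 6.
i stops at index 1 (arr[1]=25 > 1), j stops at index 5 (arr[5]=1 <= 1): swap arr[1] and arr[5], array becomes [1, 1, 28, 18, 1, 25, 11]
i stops at index 2 (arr[2]=28 > 1), j stops at index 4 (arr[4]=1 <= 1): swap arr[2] and arr[4], array becomes [1, 1, 1, 18, 28, 25, 11]
i ends at 3, j ends at 2: the pointers have crossed (j < i), so scanning stops.

Swap pivot arr[0] with arr[2] to place pivot at position 2: [1, 1, 1, 18, 28, 25, 11]
Pivot position: 2

After partitioning with pivot 1, the array becomes [1, 1, 1, 18, 28, 25, 11]. The pivot is placed at index 2. All elements to the left of the pivot are <= 1, and all elements to the right are > 1.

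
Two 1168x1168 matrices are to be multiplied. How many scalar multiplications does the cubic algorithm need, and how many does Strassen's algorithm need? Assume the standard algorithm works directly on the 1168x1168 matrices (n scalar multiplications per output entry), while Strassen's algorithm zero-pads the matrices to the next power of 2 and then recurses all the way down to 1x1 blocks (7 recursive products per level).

Matrix multiplication for 1168x1168 matrices:

Strassen's algorithm requires power-of-2 dimensions. Pad 1168x1168 to 2048x2048 (next power of 2).

Standard algorithm: 1168^3 = 1593413632 multiplications
Strassen's algorithm: 7^(log2(2048)) = 7^11 = 1977326743 multiplications
Difference: 1593413632 - 1977326743 = -383913111 (Strassen uses MORE here due to padding overhead — for small or just-over-power-of-2 n, padding can outweigh the per-level savings)

Standard: 1593413632 multiplications (1168^3). Strassen: 1977326743 multiplications (7^11, after padding to 2048x2048). Strassen reduces 8 recursive multiplications to 7 at each level.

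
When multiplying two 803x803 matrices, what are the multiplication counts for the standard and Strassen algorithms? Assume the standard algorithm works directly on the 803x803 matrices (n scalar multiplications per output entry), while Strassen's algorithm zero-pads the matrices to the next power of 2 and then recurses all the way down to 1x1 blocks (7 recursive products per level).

Matrix multiplication for 803x803 matrices:

Strassen's algorithm requires power-of-2 dimensions. Pad 803x803 to 1024x1024 (next power of 2).

Standard algorithm: 803^3 = 517781627 multiplications
Strassen's algorithm: 7^(log2(1024)) = 7^10 = 282475249 multiplications
Savings: 517781627 - 282475249 = 235306378 multiplications

Standard: 517781627 multiplications (803^3). Strassen: 282475249 multiplications (7^10, after padding to 1024x1024). Strassen reduces 8 recursive multiplications to 7 at each level.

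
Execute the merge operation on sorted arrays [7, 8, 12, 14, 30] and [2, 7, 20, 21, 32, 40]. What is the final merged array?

Merging process:

Compare 7 vs 2: take 2 from right. Merged: [2]
Compare 7 vs 7: take 7 from left. Merged: [2, 7]
Compare 8 vs 7: take 7 from right. Merged: [2, 7, 7]
Compare 8 vs 20: take 8 from left. Merged: [2, 7, 7, 8]
Compare 12 vs 20: take 12 from left. Merged: [2, 7, 7, 8, 12]
Compare 14 vs 20: take 14 from left. Merged: [2, 7, 7, 8, 12, 14]
Compare 30 vs 20: take 20 from right. Merged: [2, 7, 7, 8, 12, 14, 20]
Compare 30 vs 21: take 21 from right. Merged: [2, 7, 7, 8, 12, 14, 20, 21]
Compare 30 vs 32: take 30 from left. Merged: [2, 7, 7, 8, 12, 14, 20, 21, 30]
Append remaining from right: [32, 40]. Merged: [2, 7, 7, 8, 12, 14, 20, 21, 30, 32, 40]

Final merged array: [2, 7, 7, 8, 12, 14, 20, 21, 30, 32, 40]
Total comparisons: 9

The merged array is [2, 7, 7, 8, 12, 14, 20, 21, 30, 32, 40], requiring 9 comparisons. The merge step runs in O(n) time where n is the total number of elements.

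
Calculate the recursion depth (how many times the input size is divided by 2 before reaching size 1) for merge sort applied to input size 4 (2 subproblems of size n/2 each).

For divide and conquer with division factor 2:

Problem sizes at each level:
Level 0: 4
Level 1: 2
Level 2: 1

The root is level 0 and the size-1 base case is level 2 (the tree spans levels 0 through 2, i.e. 3 levels counting the root), so the depth is the number of divisions: log_2(4) = 2

The recursion tree depth is log_2(4) = 2. At each level, the problem size is divided by 2, so it takes 2 divisions to reduce to a base case of size 1. The algorithm makes 2 recursive calls at each level.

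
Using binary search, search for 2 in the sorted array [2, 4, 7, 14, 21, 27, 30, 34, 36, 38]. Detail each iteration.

Binary search for 2 in [2, 4, 7, 14, 21, 27, 30, 34, 36, 38]:

lo=0, hi=9, mid=4, arr[mid]=21 -> 21 > 2, search left half
lo=0, hi=3, mid=1, arr[mid]=4 -> 4 > 2, search left half
lo=0, hi=0, mid=0, arr[mid]=2 -> Found target at index 0!

Binary search finds 2 at index 0 after 3 comparisons. The search repeatedly halves the search space by comparing with the middle element.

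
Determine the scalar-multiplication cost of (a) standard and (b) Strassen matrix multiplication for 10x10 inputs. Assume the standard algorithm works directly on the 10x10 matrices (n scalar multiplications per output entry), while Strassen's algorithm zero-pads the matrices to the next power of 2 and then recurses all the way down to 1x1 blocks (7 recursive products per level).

Matrix multiplication for 10x10 matrices:

Strassen's algorithm requires power-of-2 dimensions. Pad 10x10 to 16x16 (next power of 2).

Standard algorithm: 10^3 = 1000 multiplications
Strassen's algorithm: 7^(log2(16)) = 7^4 = 2401 multiplications
Difference: 1000 - 2401 = -1401 (Strassen uses MORE here due to padding overhead — for small or just-over-power-of-2 n, padding can outweigh the per-level savings)

Standard: 1000 multiplications (10^3). Strassen: 2401 multiplications (7^4, after padding to 16x16). Strassen reduces 8 recursive multiplications to 7 at each level.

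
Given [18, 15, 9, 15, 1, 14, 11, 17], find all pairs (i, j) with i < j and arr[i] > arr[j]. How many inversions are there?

Finding inversions in [18, 15, 9, 15, 1, 14, 11, 17]:

(0, 1): arr[0]=18 > arr[1]=15
(0, 2): arr[0]=18 > arr[2]=9
(0, 3): arr[0]=18 > arr[3]=15
(0, 4): arr[0]=18 > arr[4]=1
(0, 5): arr[0]=18 > arr[5]=14
(0, 6): arr[0]=18 > arr[6]=11
(0, 7): arr[0]=18 > arr[7]=17
(1, 2): arr[1]=15 > arr[2]=9
(1, 4): arr[1]=15 > arr[4]=1
(1, 5): arr[1]=15 > arr[5]=14
(1, 6): arr[1]=15 > arr[6]=11
(2, 4): arr[2]=9 > arr[4]=1
(3, 4): arr[3]=15 > arr[4]=1
(3, 5): arr[3]=15 > arr[5]=14
(3, 6): arr[3]=15 > arr[6]=11
(5, 6): arr[5]=14 > arr[6]=11

Total inversions: 16

The array has 16 inversion(s): (0,1), (0,2), (0,3), (0,4), (0,5), (0,6), (0,7), (1,2), (1,4), (1,5), (1,6), (2,4), (3,4), (3,5), (3,6), (5,6). Each pair (i,j) satisfies i < j and arr[i] > arr[j].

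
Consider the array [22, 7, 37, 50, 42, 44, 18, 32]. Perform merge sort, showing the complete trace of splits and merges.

Merge sort trace:

Split: [22, 7, 37, 50, 42, 44, 18, 32] -> [22, 7, 37, 50] and [42, 44, 18, 32]
  Split: [22, 7, 37, 50] -> [22, 7] and [37, 50]
    Split: [22, 7] -> [22] and [7]
    Merge: [22] + [7] -> [7, 22]
    Split: [37, 50] -> [37] and [50]
    Merge: [37] + [50] -> [37, 50]
  Merge: [7, 22] + [37, 50] -> [7, 22, 37, 50]
  Split: [42, 44, 18, 32] -> [42, 44] and [18, 32]
    Split: [42, 44] -> [42] and [44]
    Merge: [42] + [44] -> [42, 44]
    Split: [18, 32] -> [18] and [32]
    Merge: [18] + [32] -> [18, 32]
  Merge: [42, 44] + [18, 32] -> [18, 32, 42, 44]
Merge: [7, 22, 37, 50] + [18, 32, 42, 44] -> [7, 18, 22, 32, 37, 42, 44, 50]

Final sorted array: [7, 18, 22, 32, 37, 42, 44, 50]

The merge sort proceeds by recursively splitting the array and merging sorted halves.
After all merges, the sorted array is [7, 18, 22, 32, 37, 42, 44, 50].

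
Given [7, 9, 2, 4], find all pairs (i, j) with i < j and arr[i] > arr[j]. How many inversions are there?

Finding inversions in [7, 9, 2, 4]:

(0, 2): arr[0]=7 > arr[2]=2
(0, 3): arr[0]=7 > arr[3]=4
(1, 2): arr[1]=9 > arr[2]=2
(1, 3): arr[1]=9 > arr[3]=4

Total inversions: 4

The array has 4 inversion(s): (0,2), (0,3), (1,2), (1,3). Each pair (i,j) satisfies i < j and arr[i] > arr[j].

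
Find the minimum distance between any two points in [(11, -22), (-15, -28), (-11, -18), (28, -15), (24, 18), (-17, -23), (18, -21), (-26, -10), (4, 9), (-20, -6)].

Computing all pairwise distances among 10 points:

d((11, -22), (-15, -28)) = 26.6833
d((11, -22), (-11, -18)) = 22.3607
d((11, -22), (28, -15)) = 18.3848
d((11, -22), (24, 18)) = 42.0595
d((11, -22), (-17, -23)) = 28.0179
d((11, -22), (18, -21)) = 7.0711
d((11, -22), (-26, -10)) = 38.8973
d((11, -22), (4, 9)) = 31.7805
d((11, -22), (-20, -6)) = 34.8855
d((-15, -28), (-11, -18)) = 10.7703
d((-15, -28), (28, -15)) = 44.9222
d((-15, -28), (24, 18)) = 60.3075
d((-15, -28), (-17, -23)) = 5.3852 <-- minimum
d((-15, -28), (18, -21)) = 33.7343
d((-15, -28), (-26, -10)) = 21.095
d((-15, -28), (4, 9)) = 41.5933
d((-15, -28), (-20, -6)) = 22.561
d((-11, -18), (28, -15)) = 39.1152
d((-11, -18), (24, 18)) = 50.2096
d((-11, -18), (-17, -23)) = 7.8102
d((-11, -18), (18, -21)) = 29.1548
d((-11, -18), (-26, -10)) = 17.0
d((-11, -18), (4, 9)) = 30.8869
d((-11, -18), (-20, -6)) = 15.0
d((28, -15), (24, 18)) = 33.2415
d((28, -15), (-17, -23)) = 45.7056
d((28, -15), (18, -21)) = 11.6619
d((28, -15), (-26, -10)) = 54.231
d((28, -15), (4, 9)) = 33.9411
d((28, -15), (-20, -6)) = 48.8365
d((24, 18), (-17, -23)) = 57.9828
d((24, 18), (18, -21)) = 39.4588
d((24, 18), (-26, -10)) = 57.3062
d((24, 18), (4, 9)) = 21.9317
d((24, 18), (-20, -6)) = 50.1199
d((-17, -23), (18, -21)) = 35.0571
d((-17, -23), (-26, -10)) = 15.8114
d((-17, -23), (4, 9)) = 38.2753
d((-17, -23), (-20, -6)) = 17.2627
d((18, -21), (-26, -10)) = 45.3542
d((18, -21), (4, 9)) = 33.1059
d((18, -21), (-20, -6)) = 40.8534
d((-26, -10), (4, 9)) = 35.5106
d((-26, -10), (-20, -6)) = 7.2111
d((4, 9), (-20, -6)) = 28.3019

Closest pair: (-15, -28) and (-17, -23) with distance 5.3852

The closest pair is (-15, -28) and (-17, -23) with Euclidean distance 5.3852. For 10 points, brute-force pairwise comparison is shown above. For large n, the divide-and-conquer algorithm (sort by x, recurse on halves, check the dividing strip) achieves O(n log n).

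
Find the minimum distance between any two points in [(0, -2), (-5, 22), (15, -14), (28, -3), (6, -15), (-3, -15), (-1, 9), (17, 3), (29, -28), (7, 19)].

Computing all pairwise distances among 10 points:

d((0, -2), (-5, 22)) = 24.5153
d((0, -2), (15, -14)) = 19.2094
d((0, -2), (28, -3)) = 28.0179
d((0, -2), (6, -15)) = 14.3178
d((0, -2), (-3, -15)) = 13.3417
d((0, -2), (-1, 9)) = 11.0454
d((0, -2), (17, 3)) = 17.72
d((0, -2), (29, -28)) = 38.9487
d((0, -2), (7, 19)) = 22.1359
d((-5, 22), (15, -14)) = 41.1825
d((-5, 22), (28, -3)) = 41.4005
d((-5, 22), (6, -15)) = 38.6005
d((-5, 22), (-3, -15)) = 37.054
d((-5, 22), (-1, 9)) = 13.6015
d((-5, 22), (17, 3)) = 29.0689
d((-5, 22), (29, -28)) = 60.4649
d((-5, 22), (7, 19)) = 12.3693
d((15, -14), (28, -3)) = 17.0294
d((15, -14), (6, -15)) = 9.0554
d((15, -14), (-3, -15)) = 18.0278
d((15, -14), (-1, 9)) = 28.0179
d((15, -14), (17, 3)) = 17.1172
d((15, -14), (29, -28)) = 19.799
d((15, -14), (7, 19)) = 33.9559
d((28, -3), (6, -15)) = 25.0599
d((28, -3), (-3, -15)) = 33.2415
d((28, -3), (-1, 9)) = 31.3847
d((28, -3), (17, 3)) = 12.53
d((28, -3), (29, -28)) = 25.02
d((28, -3), (7, 19)) = 30.4138
d((6, -15), (-3, -15)) = 9.0 <-- minimum
d((6, -15), (-1, 9)) = 25.0
d((6, -15), (17, 3)) = 21.095
d((6, -15), (29, -28)) = 26.4197
d((6, -15), (7, 19)) = 34.0147
d((-3, -15), (-1, 9)) = 24.0832
d((-3, -15), (17, 3)) = 26.9072
d((-3, -15), (29, -28)) = 34.5398
d((-3, -15), (7, 19)) = 35.4401
d((-1, 9), (17, 3)) = 18.9737
d((-1, 9), (29, -28)) = 47.634
d((-1, 9), (7, 19)) = 12.8062
d((17, 3), (29, -28)) = 33.2415
d((17, 3), (7, 19)) = 18.868
d((29, -28), (7, 19)) = 51.8941

Closest pair: (6, -15) and (-3, -15) with distance 9.0

The closest pair is (6, -15) and (-3, -15) with Euclidean distance 9.0. For 10 points, brute-force pairwise comparison is shown above. For large n, the divide-and-conquer algorithm (sort by x, recurse on halves, check the dividing strip) achieves O(n log n).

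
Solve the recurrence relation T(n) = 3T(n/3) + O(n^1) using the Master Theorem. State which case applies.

Master Theorem for T(n) = 3T(n/3) + O(n^1):

a = 3, b = 3, c = 1
log_b(a) = log_3(3) = 1.0000

Case 2: c = 1 = log_3(3) = 1.0000
T(n) = O(n^1 log n) = O(n log n)

For T(n) = 3T(n/3) + O(n^1): log_3(3) = 1.0000. This is Case 2 of the Master Theorem (c = log_b(a), equal work at all levels), giving O(n log n).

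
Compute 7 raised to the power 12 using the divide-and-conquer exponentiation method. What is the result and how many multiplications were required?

Computing 7^12 by squaring (build up from 7^1; each line after the first costs one multiplication):

7^1 = 7
7^2 = (7^1)^2 = 7^2 = 49
7^3 = 7 * 7^2 = 7 * 49 = 343
7^6 = (7^3)^2 = 343^2 = 117649
7^12 = (7^6)^2 = 117649^2 = 13841287201

Result: 13841287201
Multiplications needed: 4 (4 lines after 7^1)

7^12 = 13841287201. Using exponentiation by squaring, this requires 4 multiplications. The key idea: if the exponent is even, square the half-power; if odd, multiply by the base once.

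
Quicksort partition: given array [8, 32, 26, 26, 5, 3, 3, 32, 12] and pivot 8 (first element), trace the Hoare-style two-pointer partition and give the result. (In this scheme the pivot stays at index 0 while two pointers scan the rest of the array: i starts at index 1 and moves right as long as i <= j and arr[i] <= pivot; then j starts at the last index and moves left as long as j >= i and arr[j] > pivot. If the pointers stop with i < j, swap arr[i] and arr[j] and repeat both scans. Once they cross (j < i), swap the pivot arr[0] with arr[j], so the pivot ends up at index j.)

Hoare-style two-pointer partition with pivot = 8:

Initial array: [8, 32, 26, 26, 5, 3, 3, 32, 12]

Pointers start at i = 1, j = 8.
i stops at index 1 (arr[1]=32 > 8), j stops at index 6 (arr[6]=3 <= 8): swap arr[1] and arr[6], array becomes [8, 3, 26, 26, 5, 3, 32, 32, 12]
i stops at index 2 (arr[2]=26 > 8), j stops at index 5 (arr[5]=3 <= 8): swap arr[2] and arr[5], array becomes [8, 3, 3, 26, 5, 26, 32, 32, 12]
i stops at index 3 (arr[3]=26 > 8), j stops at index 4 (arr[4]=5 <= 8): swap arr[3] and arr[4], array becomes [8, 3, 3, 5, 26, 26, 32, 32, 12]
i ends at 4, j ends at 3: the pointers have crossed (j < i), so scanning stops.

Swap pivot arr[0] with arr[3] to place pivot at position 3: [5, 3, 3, 8, 26, 26, 32, 32, 12]
Pivot position: 3

After partitioning with pivot 8, the array becomes [5, 3, 3, 8, 26, 26, 32, 32, 12]. The pivot is placed at index 3. All elements to the left of the pivot are <= 8, and all elements to the right are > 8.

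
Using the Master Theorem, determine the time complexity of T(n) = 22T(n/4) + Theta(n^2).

Master Theorem for T(n) = 22T(n/4) + O(n^2):

a = 22, b = 4, c = 2
log_b(a) = log_4(22) = 2.2297

Case 1: c = 2 < log_4(22) = 2.2297
T(n) = O(n^(log_4 22))

For T(n) = 22T(n/4) + O(n^2): log_4(22) = 2.2297. This is Case 1 of the Master Theorem (c < log_b(a), work dominated by leaves), giving O(n^(log_4 22)).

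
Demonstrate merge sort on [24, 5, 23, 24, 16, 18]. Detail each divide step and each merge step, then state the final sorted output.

Merge sort trace:

Split: [24, 5, 23, 24, 16, 18] -> [24, 5, 23] and [24, 16, 18]
  Split: [24, 5, 23] -> [24] and [5, 23]
    Split: [5, 23] -> [5] and [23]
    Merge: [5] + [23] -> [5, 23]
  Merge: [24] + [5, 23] -> [5, 23, 24]
  Split: [24, 16, 18] -> [24] and [16, 18]
    Split: [16, 18] -> [16] and [18]
    Merge: [16] + [18] -> [16, 18]
  Merge: [24] + [16, 18] -> [16, 18, 24]
Merge: [5, 23, 24] + [16, 18, 24] -> [5, 16, 18, 23, 24, 24]

Final sorted array: [5, 16, 18, 23, 24, 24]

The merge sort proceeds by recursively splitting the array and merging sorted halves.
After all merges, the sorted array is [5, 16, 18, 23, 24, 24].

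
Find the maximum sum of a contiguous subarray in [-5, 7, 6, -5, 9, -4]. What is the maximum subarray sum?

Using Kadane's algorithm on [-5, 7, 6, -5, 9, -4]:

Scanning through the array:
Position 1 (value 7): max_ending_here = 7, max_so_far = 7
Position 2 (value 6): max_ending_here = 13, max_so_far = 13
Position 3 (value -5): max_ending_here = 8, max_so_far = 13
Position 4 (value 9): max_ending_here = 17, max_so_far = 17
Position 5 (value -4): max_ending_here = 13, max_so_far = 17

Maximum subarray: [7, 6, -5, 9]
Maximum sum: 17

The maximum subarray is [7, 6, -5, 9] with sum 17. This subarray runs from index 1 to index 4.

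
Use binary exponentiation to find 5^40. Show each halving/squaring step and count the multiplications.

Computing 5^40 by squaring (build up from 5^1; each line after the first costs one multiplication):

5^1 = 5
5^2 = (5^1)^2 = 5^2 = 25
5^4 = (5^2)^2 = 25^2 = 625
5^5 = 5 * 5^4 = 5 * 625 = 3125
5^10 = (5^5)^2 = 3125^2 = 9765625
5^20 = (5^10)^2 = 9765625^2 = 95367431640625
5^40 = (5^20)^2 = 95367431640625^2 = 9094947017729282379150390625

Result: 9094947017729282379150390625
Multiplications needed: 6 (6 lines after 5^1)

5^40 = 9094947017729282379150390625. Using exponentiation by squaring, this requires 6 multiplications. The key idea: if the exponent is even, square the half-power; if odd, multiply by the base once.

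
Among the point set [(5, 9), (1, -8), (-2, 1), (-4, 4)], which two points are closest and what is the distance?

Computing all pairwise distances among 4 points:

d((5, 9), (1, -8)) = 17.4642
d((5, 9), (-2, 1)) = 10.6301
d((5, 9), (-4, 4)) = 10.2956
d((1, -8), (-2, 1)) = 9.4868
d((1, -8), (-4, 4)) = 13.0
d((-2, 1), (-4, 4)) = 3.6056 <-- minimum

Closest pair: (-2, 1) and (-4, 4) with distance 3.6056

The closest pair is (-2, 1) and (-4, 4) with Euclidean distance 3.6056. For 4 points, brute-force pairwise comparison is shown above. For large n, the divide-and-conquer algorithm (sort by x, recurse on halves, check the dividing strip) achieves O(n log n).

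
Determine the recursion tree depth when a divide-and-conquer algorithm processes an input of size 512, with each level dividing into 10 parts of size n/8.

For divide and conquer with division factor 8:

Problem sizes at each level:
Level 0: 512
Level 1: 64
Level 2: 8
Level 3: 1

The root is level 0 and the size-1 base case is level 3 (the tree spans levels 0 through 3, i.e. 4 levels counting the root), so the depth is the number of divisions: log_8(512) = 3

The recursion tree depth is log_8(512) = 3. At each level, the problem size is divided by 8, so it takes 3 divisions to reduce to a base case of size 1. The algorithm makes 10 recursive calls at each level.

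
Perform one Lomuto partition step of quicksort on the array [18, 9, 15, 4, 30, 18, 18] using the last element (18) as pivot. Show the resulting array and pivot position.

Lomuto partition with pivot = 18:

Initial array: [18, 9, 15, 4, 30, 18, 18]

arr[0]=18 <= 18: swap with position 0, array becomes [18, 9, 15, 4, 30, 18, 18]
arr[1]=9 <= 18: swap with position 1, array becomes [18, 9, 15, 4, 30, 18, 18]
arr[2]=15 <= 18: swap with position 2, array becomes [18, 9, 15, 4, 30, 18, 18]
arr[3]=4 <= 18: swap with position 3, array becomes [18, 9, 15, 4, 30, 18, 18]
arr[4]=30 > 18: no swap
arr[5]=18 <= 18: swap with position 4, array becomes [18, 9, 15, 4, 18, 30, 18]

Place pivot at position 5: [18, 9, 15, 4, 18, 18, 30]
Pivot position: 5

After partitioning with pivot 18, the array becomes [18, 9, 15, 4, 18, 18, 30]. The pivot is placed at index 5. All elements to the left of the pivot are <= 18, and all elements to the right are > 18.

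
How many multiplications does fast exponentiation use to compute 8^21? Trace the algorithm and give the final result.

Computing 8^21 by squaring (build up from 8^1; each line after the first costs one multiplication):

8^1 = 8
8^2 = (8^1)^2 = 8^2 = 64
8^4 = (8^2)^2 = 64^2 = 4096
8^5 = 8 * 8^4 = 8 * 4096 = 32768
8^10 = (8^5)^2 = 32768^2 = 1073741824
8^20 = (8^10)^2 = 1073741824^2 = 1152921504606846976
8^21 = 8 * 8^20 = 8 * 1152921504606846976 = 9223372036854775808

Result: 9223372036854775808
Multiplications needed: 6 (6 lines after 8^1)

8^21 = 9223372036854775808. Using exponentiation by squaring, this requires 6 multiplications. The key idea: if the exponent is even, square the half-power; if odd, multiply by the base once.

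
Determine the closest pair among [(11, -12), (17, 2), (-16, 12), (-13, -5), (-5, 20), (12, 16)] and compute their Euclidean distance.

Computing all pairwise distances among 6 points:

d((11, -12), (17, 2)) = 15.2315
d((11, -12), (-16, 12)) = 36.1248
d((11, -12), (-13, -5)) = 25.0
d((11, -12), (-5, 20)) = 35.7771
d((11, -12), (12, 16)) = 28.0179
d((17, 2), (-16, 12)) = 34.4819
d((17, 2), (-13, -5)) = 30.8058
d((17, 2), (-5, 20)) = 28.4253
d((17, 2), (12, 16)) = 14.8661
d((-16, 12), (-13, -5)) = 17.2627
d((-16, 12), (-5, 20)) = 13.6015 <-- minimum
d((-16, 12), (12, 16)) = 28.2843
d((-13, -5), (-5, 20)) = 26.2488
d((-13, -5), (12, 16)) = 32.6497
d((-5, 20), (12, 16)) = 17.4642

Closest pair: (-16, 12) and (-5, 20) with distance 13.6015

The closest pair is (-16, 12) and (-5, 20) with Euclidean distance 13.6015. For 6 points, brute-force pairwise comparison is shown above. For large n, the divide-and-conquer algorithm (sort by x, recurse on halves, check the dividing strip) achieves O(n log n).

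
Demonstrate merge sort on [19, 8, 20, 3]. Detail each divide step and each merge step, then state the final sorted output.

Merge sort trace:

Split: [19, 8, 20, 3] -> [19, 8] and [20, 3]
  Split: [19, 8] -> [19] and [8]
  Merge: [19] + [8] -> [8, 19]
  Split: [20, 3] -> [20] and [3]
  Merge: [20] + [3] -> [3, 20]
Merge: [8, 19] + [3, 20] -> [3, 8, 19, 20]

Final sorted array: [3, 8, 19, 20]

The merge sort proceeds by recursively splitting the array and merging sorted halves.
After all merges, the sorted array is [3, 8, 19, 20].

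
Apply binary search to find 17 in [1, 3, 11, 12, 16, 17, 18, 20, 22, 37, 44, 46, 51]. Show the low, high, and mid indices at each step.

Binary search for 17 in [1, 3, 11, 12, 16, 17, 18, 20, 22, 37, 44, 46, 51]:

lo=0, hi=12, mid=6, arr[mid]=18 -> 18 > 17, search left half
lo=0, hi=5, mid=2, arr[mid]=11 -> 11 < 17, search right half
lo=3, hi=5, mid=4, arr[mid]=16 -> 16 < 17, search right half
lo=5, hi=5, mid=5, arr[mid]=17 -> Found target at index 5!

Binary search finds 17 at index 5 after 4 comparisons. The search repeatedly halves the search space by comparing with the middle element.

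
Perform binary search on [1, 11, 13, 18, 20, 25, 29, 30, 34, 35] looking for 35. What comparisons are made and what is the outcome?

Binary search for 35 in [1, 11, 13, 18, 20, 25, 29, 30, 34, 35]:

lo=0, hi=9, mid=4, arr[mid]=20 -> 20 < 35, search right half
lo=5, hi=9, mid=7, arr[mid]=30 -> 30 < 35, search right half
lo=8, hi=9, mid=8, arr[mid]=34 -> 34 < 35, search right half
lo=9, hi=9, mid=9, arr[mid]=35 -> Found target at index 9!

Binary search finds 35 at index 9 after 4 comparisons. The search repeatedly halves the search space by comparing with the middle element.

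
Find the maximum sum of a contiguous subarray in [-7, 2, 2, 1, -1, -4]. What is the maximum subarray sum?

Using Kadane's algorithm on [-7, 2, 2, 1, -1, -4]:

Scanning through the array:
Position 1 (value 2): max_ending_here = 2, max_so_far = 2
Position 2 (value 2): max_ending_here = 4, max_so_far = 4
Position 3 (value 1): max_ending_here = 5, max_so_far = 5
Position 4 (value -1): max_ending_here = 4, max_so_far = 5
Position 5 (value -4): max_ending_here = 0, max_so_far = 5

Maximum subarray: [2, 2, 1]
Maximum sum: 5

The maximum subarray is [2, 2, 1] with sum 5. This subarray runs from index 1 to index 3.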